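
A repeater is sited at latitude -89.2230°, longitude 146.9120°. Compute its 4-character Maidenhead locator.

QA30

Offset from 180°W / 90°S: lon 326.91°, lat 0.78°.
Field (20°×10°, letters A–R): 326.91/20 → 16 → Q, 0.78/10 → 0 → A; chars QA.
Square (2°×1°, digits 0–9): 6.91/2 → 3, 0.78/1 → 0; chars 30.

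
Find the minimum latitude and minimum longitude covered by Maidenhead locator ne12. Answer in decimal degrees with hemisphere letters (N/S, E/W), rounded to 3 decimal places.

48.000° S, 82.000° E

Field N=13, E=4: +13·20° lon, +4·10° lat → SW at lon 80°, lat -50°.
Square 1, 2: +1·2° lon, +2·1° lat → SW at lon 82°, lat -48°.
latitude 48.000° S, longitude 82.000° E.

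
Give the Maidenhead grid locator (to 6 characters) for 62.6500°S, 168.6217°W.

Shift to the Maidenhead origin (180°W, 90°S): lon 11.3783, lat 27.3500.
Field: 11.3783/20 → 0 → A, 27.3500/10 → 2 → C; chars AC.
Square: 11.3783/2 → 5, 7.3500/1 → 7; chars 57.
Subsquare: 1.3783/0.0833333 → 16 → q, 0.3500/0.0416667 → 8 → i; chars qi.

AC57qi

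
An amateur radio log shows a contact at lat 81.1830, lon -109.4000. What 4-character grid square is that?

DR51

Add 180° to longitude and 90° to latitude: 70.60, 171.18.
Field: 70.60/20 → 3 → D, 171.18/10 → 17 → R; chars DR.
Square: 10.60/2 → 5, 1.18/1 → 1; chars 51.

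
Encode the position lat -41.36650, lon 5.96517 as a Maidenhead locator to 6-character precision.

JE28xp

Offset from 180°W / 90°S: lon 185.9652°, lat 48.6335°.
Field (20°×10°, letters A–R): lon ⌊185.9652/20⌋ = 9 → J; lat ⌊48.6335/10⌋ = 4 → E.
Square (2°×1°, digits 0–9): lon ⌊5.9652/2⌋ = 2; lat ⌊8.6335/1⌋ = 8.
Subsquare (5′×2.5′, letters a–x): lon ⌊1.9652/0.0833333⌋ = 23 → x; lat ⌊0.6335/0.0416667⌋ = 15 → p.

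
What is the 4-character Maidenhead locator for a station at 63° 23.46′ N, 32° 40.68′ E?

KP63

Shift to the Maidenhead origin (180°W, 90°S): lon 212.68, lat 153.39.
Field (20°×10°, letters A–R): 212.68/20 → 10 → K, 153.39/10 → 15 → P; chars KP.
Square (2°×1°, digits 0–9): 12.68/2 → 6, 3.39/1 → 3; chars 63.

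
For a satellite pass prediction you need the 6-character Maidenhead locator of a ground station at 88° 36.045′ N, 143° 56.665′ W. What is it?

BR88ao

Shift to the Maidenhead origin (180°W, 90°S): lon 36.0556, lat 178.6008.
Field: lon ⌊36.0556/20⌋ = 1 → B; lat ⌊178.6008/10⌋ = 17 → R.
Square: lon ⌊16.0556/2⌋ = 8; lat ⌊8.6008/1⌋ = 8.
Subsquare: lon ⌊0.0556/0.0833333⌋ = 0 → a; lat ⌊0.6008/0.0416667⌋ = 14 → o.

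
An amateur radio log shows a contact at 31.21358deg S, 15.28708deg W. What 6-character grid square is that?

IF28is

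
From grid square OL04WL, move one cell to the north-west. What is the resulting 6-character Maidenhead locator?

OL04vm

Longitude subsquare w = 22; −1 → 21 = v.
Latitude subsquare l = 11; +1 → 12 = m.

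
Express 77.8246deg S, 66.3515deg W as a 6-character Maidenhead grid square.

Add 180° to longitude and 90° to latitude: 113.6485, 12.1754.
Field (20°×10°, letters A–R): 113.6485/20 → 5 → F, 12.1754/10 → 1 → B; chars FB.
Square (2°×1°, digits 0–9): 13.6485/2 → 6, 2.1754/1 → 2; chars 62.
Subsquare (5′×2.5′, letters a–x): 1.6485/0.0833333 → 19 → t, 0.1754/0.0416667 → 4 → e; chars te.

FB62te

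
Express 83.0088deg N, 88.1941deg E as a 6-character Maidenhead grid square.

NR43ca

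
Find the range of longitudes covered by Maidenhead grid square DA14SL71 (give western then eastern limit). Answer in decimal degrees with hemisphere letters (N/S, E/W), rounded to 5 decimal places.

116.44167° W, 116.43333° W

Field D=3, A=0: +3·20° lon, +0·10° lat → SW at lon -120°, lat -90°.
Square 1, 4: +1·2° lon, +4·1° lat → SW at lon -118°, lat -86°.
Subsquare s=18, l=11: +18·0.0833333° lon, +11·0.0416667° lat → SW at lon -116.5°, lat -85.5417°.
Extended square 7, 1: +7·0.00833333° lon, +1·0.00416667° lat → SW at lon -116.442°, lat -85.5375°.
Cell spans 0.00833333° lon × 0.00416667° lat.
west 116.44167° W, east 116.43333° W.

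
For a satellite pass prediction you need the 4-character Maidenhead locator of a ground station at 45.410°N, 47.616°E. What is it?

LN35

Add 180° to longitude and 90° to latitude: 227.62, 135.41.
Field: lon ⌊227.62/20⌋ = 11 → L; lat ⌊135.41/10⌋ = 13 → N.
Square: lon ⌊7.62/2⌋ = 3; lat ⌊5.41/1⌋ = 5.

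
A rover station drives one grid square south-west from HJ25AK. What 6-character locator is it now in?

HJ15xj

Longitude subsquare a = 0; −1 → -1, wraps to 23 = x, carry into square.
Longitude square 2; −1 → 1.
Latitude subsquare k = 10; −1 → 9 = j.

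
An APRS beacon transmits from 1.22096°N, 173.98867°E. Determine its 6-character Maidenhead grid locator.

RJ61xf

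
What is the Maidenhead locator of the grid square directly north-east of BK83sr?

Longitude subsquare s = 18; +1 → 19 = t.
Latitude subsquare r = 17; +1 → 18 = s.

BK83ts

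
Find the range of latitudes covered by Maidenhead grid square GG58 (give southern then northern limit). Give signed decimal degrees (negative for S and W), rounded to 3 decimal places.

-22.000, -21.000

Field G=6, G=6: +6·20° lon, +6·10° lat → SW at lon -60°, lat -30°.
Square 5, 8: +5·2° lon, +8·1° lat → SW at lon -50°, lat -22°.
Cell spans 2° lon × 1° lat.
south -22.000, north -21.000.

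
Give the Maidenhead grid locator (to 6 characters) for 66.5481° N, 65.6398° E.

MP26tn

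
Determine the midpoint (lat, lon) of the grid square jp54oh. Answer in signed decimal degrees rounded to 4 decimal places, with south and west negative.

Field J=9, P=15: +9·20° lon, +15·10° lat → SW at lon 0°, lat 60°.
Square 5, 4: +5·2° lon, +4·1° lat → SW at lon 10°, lat 64°.
Subsquare o=14, h=7: +14·0.0833333° lon, +7·0.0416667° lat → SW at lon 11.1667°, lat 64.2917°.
Cell spans 0.0833333° lon × 0.0416667° lat. Centre is SW corner plus half of each.
latitude 64.3125, longitude 11.2083.

64.3125, 11.2083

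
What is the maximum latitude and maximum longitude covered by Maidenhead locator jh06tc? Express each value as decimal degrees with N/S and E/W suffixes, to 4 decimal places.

Field J=9, H=7: +9·20° lon, +7·10° lat → SW at lon 0°, lat -20°.
Square 0, 6: +0·2° lon, +6·1° lat → SW at lon 0°, lat -14°.
Subsquare t=19, c=2: +19·0.0833333° lon, +2·0.0416667° lat → SW at lon 1.58333°, lat -13.9167°.
Cell spans 0.0833333° lon × 0.0416667° lat. NE corner is SW corner plus one full cell.
latitude 13.8750° S, longitude 1.6667° E.

13.8750° S, 1.6667° E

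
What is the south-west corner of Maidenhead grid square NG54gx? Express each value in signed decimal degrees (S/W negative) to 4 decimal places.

-25.0417, 90.5000

Field N=13, G=6: +13·20° lon, +6·10° lat → SW at lon 80°, lat -30°.
Square 5, 4: +5·2° lon, +4·1° lat → SW at lon 90°, lat -26°.
Subsquare g=6, x=23: +6·0.0833333° lon, +23·0.0416667° lat → SW at lon 90.5°, lat -25.0417°.
latitude -25.0417, longitude 90.5000.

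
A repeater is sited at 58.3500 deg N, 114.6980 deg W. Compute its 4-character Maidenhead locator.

Shift to the Maidenhead origin (180°W, 90°S): lon 65.30, lat 148.35.
Field: lon ⌊65.30/20⌋ = 3 → D; lat ⌊148.35/10⌋ = 14 → O.
Square: lon ⌊5.30/2⌋ = 2; lat ⌊8.35/1⌋ = 8.

DO28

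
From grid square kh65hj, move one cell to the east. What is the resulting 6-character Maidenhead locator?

Longitude subsquare h = 7; +1 → 8 = i.
The latitude characters are unchanged.

KH65ij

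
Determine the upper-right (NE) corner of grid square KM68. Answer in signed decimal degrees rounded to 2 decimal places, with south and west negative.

39.00, 34.00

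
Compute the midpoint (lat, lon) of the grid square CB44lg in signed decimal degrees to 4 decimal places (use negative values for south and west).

-75.7292, -131.0417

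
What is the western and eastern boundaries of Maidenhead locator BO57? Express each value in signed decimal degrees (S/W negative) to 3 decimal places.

Field B=1, O=14: +1·20° lon, +14·10° lat → SW at lon -160°, lat 50°.
Square 5, 7: +5·2° lon, +7·1° lat → SW at lon -150°, lat 57°.
Cell spans 2° lon × 1° lat.
west -150.000, east -148.000.

-150.000, -148.000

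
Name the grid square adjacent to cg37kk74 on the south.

Latitude extended square 4; −1 → 3.
The longitude characters are unchanged.

CG37kk73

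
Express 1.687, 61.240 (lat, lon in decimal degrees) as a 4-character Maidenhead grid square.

MJ01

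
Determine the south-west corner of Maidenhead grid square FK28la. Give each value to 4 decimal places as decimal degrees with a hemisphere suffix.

Field F=5, K=10: +5·20° lon, +10·10° lat → SW at lon -80°, lat 10°.
Square 2, 8: +2·2° lon, +8·1° lat → SW at lon -76°, lat 18°.
Subsquare l=11, a=0: +11·0.0833333° lon, +0·0.0416667° lat → SW at lon -75.0833°, lat 18°.
latitude 18.0000° N, longitude 75.0833° W.

18.0000° N, 75.0833° W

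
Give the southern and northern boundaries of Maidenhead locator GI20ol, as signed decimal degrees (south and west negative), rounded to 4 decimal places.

-9.5417, -9.5000

Field G=6, I=8: +6·20° lon, +8·10° lat → SW at lon -60°, lat -10°.
Square 2, 0: +2·2° lon, +0·1° lat → SW at lon -56°, lat -10°.
Subsquare o=14, l=11: +14·0.0833333° lon, +11·0.0416667° lat → SW at lon -54.8333°, lat -9.54167°.
Cell spans 0.0833333° lon × 0.0416667° lat.
south -9.5417, north -9.5000.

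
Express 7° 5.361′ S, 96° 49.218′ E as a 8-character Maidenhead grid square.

Add 180° to longitude and 90° to latitude: 276.82030, 82.91065.
Field: lon ⌊276.82030/20⌋ = 13 → N; lat ⌊82.91065/10⌋ = 8 → I.
Square: lon ⌊16.82030/2⌋ = 8; lat ⌊2.91065/1⌋ = 2.
Subsquare: lon ⌊0.82030/0.0833333⌋ = 9 → j; lat ⌊0.91065/0.0416667⌋ = 21 → v.
Extended square: lon ⌊0.07030/0.00833333⌋ = 8; lat ⌊0.03565/0.00416667⌋ = 8.

NI82jv88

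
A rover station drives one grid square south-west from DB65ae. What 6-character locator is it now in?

Longitude subsquare a = 0; −1 → -1, wraps to 23 = x, carry into square.
Longitude square 6; −1 → 5.
Latitude subsquare e = 4; −1 → 3 = d.

DB55xd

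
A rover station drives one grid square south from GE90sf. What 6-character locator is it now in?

Latitude subsquare f = 5; −1 → 4 = e.
The longitude characters are unchanged.

GE90se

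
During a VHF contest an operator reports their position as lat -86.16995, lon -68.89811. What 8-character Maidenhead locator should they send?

FA53nt29

Shift to the Maidenhead origin (180°W, 90°S): lon 111.10189, lat 3.83005.
Field (20°×10°, letters A–R): 111.10189/20 → 5 → F, 3.83005/10 → 0 → A; chars FA.
Square (2°×1°, digits 0–9): 11.10189/2 → 5, 3.83005/1 → 3; chars 53.
Subsquare (5′×2.5′, letters a–x): 1.10189/0.0833333 → 13 → n, 0.83005/0.0416667 → 19 → t; chars nt.
Extended square (30″×15″, digits 0–9): 0.01856/0.00833333 → 2, 0.03838/0.00416667 → 9; chars 29.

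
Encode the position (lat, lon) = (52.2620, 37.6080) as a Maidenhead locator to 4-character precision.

KO82

Add 180° to longitude and 90° to latitude: 217.61, 142.26.
Field: 217.61/20 → 10 → K, 142.26/10 → 14 → O; chars KO.
Square: 17.61/2 → 8, 2.26/1 → 2; chars 82.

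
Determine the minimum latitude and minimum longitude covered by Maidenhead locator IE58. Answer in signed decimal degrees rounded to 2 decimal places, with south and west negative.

Field I=8, E=4: +8·20° lon, +4·10° lat → SW at lon -20°, lat -50°.
Square 5, 8: +5·2° lon, +8·1° lat → SW at lon -10°, lat -42°.
latitude -42.00, longitude -10.00.

-42.00, -10.00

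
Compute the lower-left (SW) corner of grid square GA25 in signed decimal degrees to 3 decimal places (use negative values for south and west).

Field G=6, A=0: +6·20° lon, +0·10° lat → SW at lon -60°, lat -90°.
Square 2, 5: +2·2° lon, +5·1° lat → SW at lon -56°, lat -85°.
latitude -85.000, longitude -56.000.

-85.000, -56.000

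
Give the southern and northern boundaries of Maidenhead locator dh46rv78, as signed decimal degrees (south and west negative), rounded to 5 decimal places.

-13.09167, -13.08750

Field D=3, H=7: +3·20° lon, +7·10° lat → SW at lon -120°, lat -20°.
Square 4, 6: +4·2° lon, +6·1° lat → SW at lon -112°, lat -14°.
Subsquare r=17, v=21: +17·0.0833333° lon, +21·0.0416667° lat → SW at lon -110.583°, lat -13.125°.
Extended square 7, 8: +7·0.00833333° lon, +8·0.00416667° lat → SW at lon -110.525°, lat -13.0917°.
Cell spans 0.00833333° lon × 0.00416667° lat.
south -13.09167, north -13.08750.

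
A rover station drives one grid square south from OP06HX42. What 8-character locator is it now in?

Latitude extended square 2; −1 → 1.
The longitude characters are unchanged.

OP06hx41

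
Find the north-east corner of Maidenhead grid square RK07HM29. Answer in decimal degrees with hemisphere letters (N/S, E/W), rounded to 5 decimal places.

17.54167° N, 160.60833° E

Field R=17, K=10: +17·20° lon, +10·10° lat → SW at lon 160°, lat 10°.
Square 0, 7: +0·2° lon, +7·1° lat → SW at lon 160°, lat 17°.
Subsquare h=7, m=12: +7·0.0833333° lon, +12·0.0416667° lat → SW at lon 160.583°, lat 17.5°.
Extended square 2, 9: +2·0.00833333° lon, +9·0.00416667° lat → SW at lon 160.6°, lat 17.5375°.
Cell spans 0.00833333° lon × 0.00416667° lat. NE corner is SW corner plus one full cell.
latitude 17.54167° N, longitude 160.60833° E.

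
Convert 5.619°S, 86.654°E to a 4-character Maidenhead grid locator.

NI34

Offset from 180°W / 90°S: lon 266.65°, lat 84.38°.
Field: 266.65/20 → 13 → N, 84.38/10 → 8 → I; chars NI.
Square: 6.65/2 → 3, 4.38/1 → 4; chars 34.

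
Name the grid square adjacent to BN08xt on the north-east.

Longitude subsquare x = 23; +1 → 24, wraps to 0 = a, carry into square.
Longitude square 0; +1 → 1.
Latitude subsquare t = 19; +1 → 20 = u.

BN18au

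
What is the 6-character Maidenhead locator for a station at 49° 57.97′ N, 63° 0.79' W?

FN89lx

Add 180° to longitude and 90° to latitude: 116.9868, 139.9662.
Field: 116.9868/20 → 5 → F, 139.9662/10 → 13 → N; chars FN.
Square: 16.9868/2 → 8, 9.9662/1 → 9; chars 89.
Subsquare: 0.9868/0.0833333 → 11 → l, 0.9662/0.0416667 → 23 → x; chars lx.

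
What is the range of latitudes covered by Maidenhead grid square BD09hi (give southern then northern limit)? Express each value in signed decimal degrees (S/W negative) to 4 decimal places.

Field B=1, D=3: +1·20° lon, +3·10° lat → SW at lon -160°, lat -60°.
Square 0, 9: +0·2° lon, +9·1° lat → SW at lon -160°, lat -51°.
Subsquare h=7, i=8: +7·0.0833333° lon, +8·0.0416667° lat → SW at lon -159.417°, lat -50.6667°.
Cell spans 0.0833333° lon × 0.0416667° lat.
south -50.6667, north -50.6250.

-50.6667, -50.6250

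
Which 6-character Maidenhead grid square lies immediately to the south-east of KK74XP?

KK84ao

Longitude subsquare x = 23; +1 → 24, wraps to 0 = a, carry into square.
Longitude square 7; +1 → 8.
Latitude subsquare p = 15; −1 → 14 = o.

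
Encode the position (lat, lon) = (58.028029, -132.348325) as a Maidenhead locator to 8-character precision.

CO38ta86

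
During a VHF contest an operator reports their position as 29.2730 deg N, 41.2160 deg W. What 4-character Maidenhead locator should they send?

GL99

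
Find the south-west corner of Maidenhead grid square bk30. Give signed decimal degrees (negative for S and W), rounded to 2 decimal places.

Field B=1, K=10: +1·20° lon, +10·10° lat → SW at lon -160°, lat 10°.
Square 3, 0: +3·2° lon, +0·1° lat → SW at lon -154°, lat 10°.
latitude 10.00, longitude -154.00.

10.00, -154.00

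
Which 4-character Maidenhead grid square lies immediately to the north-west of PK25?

PK16

Longitude square 2; −1 → 1.
Latitude square 5; +1 → 6.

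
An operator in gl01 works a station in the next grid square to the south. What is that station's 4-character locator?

GL00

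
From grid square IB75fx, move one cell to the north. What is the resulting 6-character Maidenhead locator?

Latitude subsquare x = 23; +1 → 24, wraps to 0 = a, carry into square.
Latitude square 5; +1 → 6.
The longitude characters are unchanged.

IB76fa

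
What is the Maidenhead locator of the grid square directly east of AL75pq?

AL75qq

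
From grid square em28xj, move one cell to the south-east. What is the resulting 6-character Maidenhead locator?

EM38ai

Longitude subsquare x = 23; +1 → 24, wraps to 0 = a, carry into square.
Longitude square 2; +1 → 3.
Latitude subsquare j = 9; −1 → 8 = i.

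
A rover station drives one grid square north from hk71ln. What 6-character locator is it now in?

HK71lo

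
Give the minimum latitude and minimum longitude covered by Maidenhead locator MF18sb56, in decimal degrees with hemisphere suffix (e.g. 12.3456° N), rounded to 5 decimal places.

Field M=12, F=5: +12·20° lon, +5·10° lat → SW at lon 60°, lat -40°.
Square 1, 8: +1·2° lon, +8·1° lat → SW at lon 62°, lat -32°.
Subsquare s=18, b=1: +18·0.0833333° lon, +1·0.0416667° lat → SW at lon 63.5°, lat -31.9583°.
Extended square 5, 6: +5·0.00833333° lon, +6·0.00416667° lat → SW at lon 63.5417°, lat -31.9333°.
latitude 31.93333° S, longitude 63.54167° E.

31.93333° S, 63.54167° E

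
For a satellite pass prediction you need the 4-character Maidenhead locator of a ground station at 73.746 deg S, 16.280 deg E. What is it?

JB86

Offset from 180°W / 90°S: lon 196.28°, lat 16.25°.
Field: 196.28/20 → 9 → J, 16.25/10 → 1 → B; chars JB.
Square: 16.28/2 → 8, 6.25/1 → 6; chars 86.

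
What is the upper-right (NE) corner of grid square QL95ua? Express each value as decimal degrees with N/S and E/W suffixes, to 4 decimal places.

25.0417° N, 159.7500° E

Field Q=16, L=11: +16·20° lon, +11·10° lat → SW at lon 140°, lat 20°.
Square 9, 5: +9·2° lon, +5·1° lat → SW at lon 158°, lat 25°.
Subsquare u=20, a=0: +20·0.0833333° lon, +0·0.0416667° lat → SW at lon 159.667°, lat 25°.
Cell spans 0.0833333° lon × 0.0416667° lat. NE corner is SW corner plus one full cell.
latitude 25.0417° N, longitude 159.7500° E.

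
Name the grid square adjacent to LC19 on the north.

LD10

Latitude square 9; +1 → 10, wraps to 0, carry into field.
Latitude field C = 2; +1 → 3 = D.
The longitude characters are unchanged.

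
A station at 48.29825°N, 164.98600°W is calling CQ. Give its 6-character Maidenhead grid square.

AN78mh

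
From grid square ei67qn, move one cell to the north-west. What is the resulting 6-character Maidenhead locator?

EI67po

Longitude subsquare q = 16; −1 → 15 = p.
Latitude subsquare n = 13; +1 → 14 = o.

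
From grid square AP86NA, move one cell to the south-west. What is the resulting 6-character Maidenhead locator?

AP85mx

Longitude subsquare n = 13; −1 → 12 = m.
Latitude subsquare a = 0; −1 → -1, wraps to 23 = x, carry into square.
Latitude square 6; −1 → 5.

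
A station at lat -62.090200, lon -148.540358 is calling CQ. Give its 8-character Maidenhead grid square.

Shift to the Maidenhead origin (180°W, 90°S): lon 31.45964, lat 27.90980.
Field (20°×10°, letters A–R): lon ⌊31.45964/20⌋ = 1 → B; lat ⌊27.90980/10⌋ = 2 → C.
Square (2°×1°, digits 0–9): lon ⌊11.45964/2⌋ = 5; lat ⌊7.90980/1⌋ = 7.
Subsquare (5′×2.5′, letters a–x): lon ⌊1.45964/0.0833333⌋ = 17 → r; lat ⌊0.90980/0.0416667⌋ = 21 → v.
Extended square (30″×15″, digits 0–9): lon ⌊0.04298/0.00833333⌋ = 5; lat ⌊0.03480/0.00416667⌋ = 8.

BC57rv58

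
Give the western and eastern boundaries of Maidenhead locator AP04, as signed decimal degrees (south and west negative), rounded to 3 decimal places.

-180.000, -178.000

Field A=0, P=15: +0·20° lon, +15·10° lat → SW at lon -180°, lat 60°.
Square 0, 4: +0·2° lon, +4·1° lat → SW at lon -180°, lat 64°.
Cell spans 2° lon × 1° lat.
west -180.000, east -178.000.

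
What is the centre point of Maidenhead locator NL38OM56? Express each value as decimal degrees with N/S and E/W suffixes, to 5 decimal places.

Field N=13, L=11: +13·20° lon, +11·10° lat → SW at lon 80°, lat 20°.
Square 3, 8: +3·2° lon, +8·1° lat → SW at lon 86°, lat 28°.
Subsquare o=14, m=12: +14·0.0833333° lon, +12·0.0416667° lat → SW at lon 87.1667°, lat 28.5°.
Extended square 5, 6: +5·0.00833333° lon, +6·0.00416667° lat → SW at lon 87.2083°, lat 28.525°.
Cell spans 0.00833333° lon × 0.00416667° lat. Centre is SW corner plus half of each.
latitude 28.52708° N, longitude 87.21250° E.

28.52708° N, 87.21250° E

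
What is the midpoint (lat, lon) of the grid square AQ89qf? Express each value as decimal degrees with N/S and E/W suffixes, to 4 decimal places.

Field A=0, Q=16: +0·20° lon, +16·10° lat → SW at lon -180°, lat 70°.
Square 8, 9: +8·2° lon, +9·1° lat → SW at lon -164°, lat 79°.
Subsquare q=16, f=5: +16·0.0833333° lon, +5·0.0416667° lat → SW at lon -162.667°, lat 79.2083°.
Cell spans 0.0833333° lon × 0.0416667° lat. Centre is SW corner plus half of each.
latitude 79.2292° N, longitude 162.6250° W.

79.2292° N, 162.6250° W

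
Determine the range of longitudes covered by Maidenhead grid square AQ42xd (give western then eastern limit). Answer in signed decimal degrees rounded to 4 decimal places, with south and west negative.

-170.0833, -170.0000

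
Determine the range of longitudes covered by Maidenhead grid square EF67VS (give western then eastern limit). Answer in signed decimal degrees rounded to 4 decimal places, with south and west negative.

Field E=4, F=5: +4·20° lon, +5·10° lat → SW at lon -100°, lat -40°.
Square 6, 7: +6·2° lon, +7·1° lat → SW at lon -88°, lat -33°.
Subsquare v=21, s=18: +21·0.0833333° lon, +18·0.0416667° lat → SW at lon -86.25°, lat -32.25°.
Cell spans 0.0833333° lon × 0.0416667° lat.
west -86.2500, east -86.1667.

-86.2500, -86.1667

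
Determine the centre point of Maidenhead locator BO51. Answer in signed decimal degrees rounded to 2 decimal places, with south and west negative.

51.50, -149.00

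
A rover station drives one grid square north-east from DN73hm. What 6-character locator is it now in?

DN73in

Longitude subsquare h = 7; +1 → 8 = i.
Latitude subsquare m = 12; +1 → 13 = n.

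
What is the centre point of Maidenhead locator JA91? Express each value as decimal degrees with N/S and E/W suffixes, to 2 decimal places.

Field J=9, A=0: +9·20° lon, +0·10° lat → SW at lon 0°, lat -90°.
Square 9, 1: +9·2° lon, +1·1° lat → SW at lon 18°, lat -89°.
Cell spans 2° lon × 1° lat. Centre is SW corner plus half of each.
latitude 88.50° S, longitude 19.00° E.

88.50° S, 19.00° E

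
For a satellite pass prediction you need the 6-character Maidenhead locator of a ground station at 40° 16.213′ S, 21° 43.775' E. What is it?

KE09ur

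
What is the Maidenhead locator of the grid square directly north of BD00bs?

Latitude subsquare s = 18; +1 → 19 = t.
The longitude characters are unchanged.

BD00bt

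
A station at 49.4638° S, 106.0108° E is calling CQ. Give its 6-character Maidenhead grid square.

Add 180° to longitude and 90° to latitude: 286.0108, 40.5362.
Field: lon ⌊286.0108/20⌋ = 14 → O; lat ⌊40.5362/10⌋ = 4 → E.
Square: lon ⌊6.0108/2⌋ = 3; lat ⌊0.5362/1⌋ = 0.
Subsquare: lon ⌊0.0108/0.0833333⌋ = 0 → a; lat ⌊0.5362/0.0416667⌋ = 12 → m.

OE30am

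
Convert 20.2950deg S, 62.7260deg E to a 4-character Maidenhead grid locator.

Offset from 180°W / 90°S: lon 242.73°, lat 69.70°.
Field: 242.73/20 → 12 → M, 69.70/10 → 6 → G; chars MG.
Square: 2.73/2 → 1, 9.70/1 → 9; chars 19.

MG19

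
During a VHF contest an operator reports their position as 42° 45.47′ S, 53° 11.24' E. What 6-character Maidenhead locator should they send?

LE67of

Offset from 180°W / 90°S: lon 233.1873°, lat 47.2422°.
Field: lon ⌊233.1873/20⌋ = 11 → L; lat ⌊47.2422/10⌋ = 4 → E.
Square: lon ⌊13.1873/2⌋ = 6; lat ⌊7.2422/1⌋ = 7.
Subsquare: lon ⌊1.1873/0.0833333⌋ = 14 → o; lat ⌊0.2422/0.0416667⌋ = 5 → f.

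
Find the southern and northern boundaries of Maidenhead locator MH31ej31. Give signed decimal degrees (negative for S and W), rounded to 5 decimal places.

-18.62083, -18.61667

Field M=12, H=7: +12·20° lon, +7·10° lat → SW at lon 60°, lat -20°.
Square 3, 1: +3·2° lon, +1·1° lat → SW at lon 66°, lat -19°.
Subsquare e=4, j=9: +4·0.0833333° lon, +9·0.0416667° lat → SW at lon 66.3333°, lat -18.625°.
Extended square 3, 1: +3·0.00833333° lon, +1·0.00416667° lat → SW at lon 66.3583°, lat -18.6208°.
Cell spans 0.00833333° lon × 0.00416667° lat.
south -18.62083, north -18.61667.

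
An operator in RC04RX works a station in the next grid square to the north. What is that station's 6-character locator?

Latitude subsquare x = 23; +1 → 24, wraps to 0 = a, carry into square.
Latitude square 4; +1 → 5.
The longitude characters are unchanged.

RC05ra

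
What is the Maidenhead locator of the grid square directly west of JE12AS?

Longitude subsquare a = 0; −1 → -1, wraps to 23 = x, carry into square.
Longitude square 1; −1 → 0.
The latitude characters are unchanged.

JE02xs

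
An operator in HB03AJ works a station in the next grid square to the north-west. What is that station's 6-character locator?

GB93xk

Longitude subsquare a = 0; −1 → -1, wraps to 23 = x, carry into square.
Longitude square 0; −1 → -1, wraps to 9, carry into field.
Longitude field H = 7; −1 → 6 = G.
Latitude subsquare j = 9; +1 → 10 = k.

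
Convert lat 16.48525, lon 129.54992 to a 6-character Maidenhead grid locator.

PK46sl

Shift to the Maidenhead origin (180°W, 90°S): lon 309.5499, lat 106.4853.
Field: lon ⌊309.5499/20⌋ = 15 → P; lat ⌊106.4853/10⌋ = 10 → K.
Square: lon ⌊9.5499/2⌋ = 4; lat ⌊6.4853/1⌋ = 6.
Subsquare: lon ⌊1.5499/0.0833333⌋ = 18 → s; lat ⌊0.4853/0.0416667⌋ = 11 → l.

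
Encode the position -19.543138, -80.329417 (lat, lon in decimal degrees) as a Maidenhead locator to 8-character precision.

EH90uk09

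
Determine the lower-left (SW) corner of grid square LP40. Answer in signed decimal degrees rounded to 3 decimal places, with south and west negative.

Field L=11, P=15: +11·20° lon, +15·10° lat → SW at lon 40°, lat 60°.
Square 4, 0: +4·2° lon, +0·1° lat → SW at lon 48°, lat 60°.
latitude 60.000, longitude 48.000.

60.000, 48.000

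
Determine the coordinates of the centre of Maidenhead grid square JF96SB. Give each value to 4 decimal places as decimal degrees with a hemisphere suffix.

33.9375° S, 19.5417° E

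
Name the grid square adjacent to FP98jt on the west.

FP98it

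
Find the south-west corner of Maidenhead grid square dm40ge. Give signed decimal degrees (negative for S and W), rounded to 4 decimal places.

Field D=3, M=12: +3·20° lon, +12·10° lat → SW at lon -120°, lat 30°.
Square 4, 0: +4·2° lon, +0·1° lat → SW at lon -112°, lat 30°.
Subsquare g=6, e=4: +6·0.0833333° lon, +4·0.0416667° lat → SW at lon -111.5°, lat 30.1667°.
latitude 30.1667, longitude -111.5000.

30.1667, -111.5000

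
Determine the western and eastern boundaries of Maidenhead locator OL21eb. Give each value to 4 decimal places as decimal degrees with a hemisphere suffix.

Field O=14, L=11: +14·20° lon, +11·10° lat → SW at lon 100°, lat 20°.
Square 2, 1: +2·2° lon, +1·1° lat → SW at lon 104°, lat 21°.
Subsquare e=4, b=1: +4·0.0833333° lon, +1·0.0416667° lat → SW at lon 104.333°, lat 21.0417°.
Cell spans 0.0833333° lon × 0.0416667° lat.
west 104.3333° E, east 104.4167° E.

104.3333° E, 104.4167° E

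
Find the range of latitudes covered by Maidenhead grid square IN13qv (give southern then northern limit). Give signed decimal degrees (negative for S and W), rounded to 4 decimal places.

43.8750, 43.9167

Field I=8, N=13: +8·20° lon, +13·10° lat → SW at lon -20°, lat 40°.
Square 1, 3: +1·2° lon, +3·1° lat → SW at lon -18°, lat 43°.
Subsquare q=16, v=21: +16·0.0833333° lon, +21·0.0416667° lat → SW at lon -16.6667°, lat 43.875°.
Cell spans 0.0833333° lon × 0.0416667° lat.
south 43.8750, north 43.9167.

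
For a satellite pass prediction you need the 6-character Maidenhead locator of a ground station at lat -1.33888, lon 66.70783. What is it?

MI38ip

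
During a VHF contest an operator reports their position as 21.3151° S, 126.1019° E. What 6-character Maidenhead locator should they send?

Shift to the Maidenhead origin (180°W, 90°S): lon 306.1019, lat 68.6849.
Field: 306.1019/20 → 15 → P, 68.6849/10 → 6 → G; chars PG.
Square: 6.1019/2 → 3, 8.6849/1 → 8; chars 38.
Subsquare: 0.1019/0.0833333 → 1 → b, 0.6849/0.0416667 → 16 → q; chars bq.

PG38bq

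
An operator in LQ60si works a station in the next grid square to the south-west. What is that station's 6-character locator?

Longitude subsquare s = 18; −1 → 17 = r.
Latitude subsquare i = 8; −1 → 7 = h.

LQ60rh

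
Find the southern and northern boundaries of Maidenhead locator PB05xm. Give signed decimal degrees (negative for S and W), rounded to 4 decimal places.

Field P=15, B=1: +15·20° lon, +1·10° lat → SW at lon 120°, lat -80°.
Square 0, 5: +0·2° lon, +5·1° lat → SW at lon 120°, lat -75°.
Subsquare x=23, m=12: +23·0.0833333° lon, +12·0.0416667° lat → SW at lon 121.917°, lat -74.5°.
Cell spans 0.0833333° lon × 0.0416667° lat.
south -74.5000, north -74.4583.

-74.5000, -74.4583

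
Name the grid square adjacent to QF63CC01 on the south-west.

QF63bc90

Longitude extended square 0; −1 → -1, wraps to 9, carry into subsquare.
Longitude subsquare c = 2; −1 → 1 = b.
Latitude extended square 1; −1 → 0.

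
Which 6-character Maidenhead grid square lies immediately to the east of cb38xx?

Longitude subsquare x = 23; +1 → 24, wraps to 0 = a, carry into square.
Longitude square 3; +1 → 4.
The latitude characters are unchanged.

CB48ax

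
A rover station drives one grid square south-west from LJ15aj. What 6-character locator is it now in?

LJ05xi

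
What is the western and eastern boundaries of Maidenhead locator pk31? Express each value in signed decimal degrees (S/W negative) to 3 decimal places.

126.000, 128.000

Field P=15, K=10: +15·20° lon, +10·10° lat → SW at lon 120°, lat 10°.
Square 3, 1: +3·2° lon, +1·1° lat → SW at lon 126°, lat 11°.
Cell spans 2° lon × 1° lat.
west 126.000, east 128.000.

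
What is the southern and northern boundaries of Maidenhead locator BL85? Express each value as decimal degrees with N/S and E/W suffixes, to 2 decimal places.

Field B=1, L=11: +1·20° lon, +11·10° lat → SW at lon -160°, lat 20°.
Square 8, 5: +8·2° lon, +5·1° lat → SW at lon -144°, lat 25°.
Cell spans 2° lon × 1° lat.
south 25.00° N, north 26.00° N.

25.00° N, 26.00° N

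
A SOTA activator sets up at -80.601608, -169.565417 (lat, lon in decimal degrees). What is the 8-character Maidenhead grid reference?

AA59fj25

Add 180° to longitude and 90° to latitude: 10.43458, 9.39839.
Field: 10.43458/20 → 0 → A, 9.39839/10 → 0 → A; chars AA.
Square: 10.43458/2 → 5, 9.39839/1 → 9; chars 59.
Subsquare: 0.43458/0.0833333 → 5 → f, 0.39839/0.0416667 → 9 → j; chars fj.
Extended square: 0.01792/0.00833333 → 2, 0.02339/0.00416667 → 5; chars 25.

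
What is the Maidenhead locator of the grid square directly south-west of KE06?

JE95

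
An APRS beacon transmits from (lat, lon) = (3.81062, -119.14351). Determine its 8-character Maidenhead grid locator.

DJ03kt24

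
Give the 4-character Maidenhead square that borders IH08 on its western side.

HH98

Longitude square 0; −1 → -1, wraps to 9, carry into field.
Longitude field I = 8; −1 → 7 = H.
The latitude characters are unchanged.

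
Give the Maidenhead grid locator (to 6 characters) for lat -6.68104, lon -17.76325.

Shift to the Maidenhead origin (180°W, 90°S): lon 162.2368, lat 83.3190.
Field: lon ⌊162.2368/20⌋ = 8 → I; lat ⌊83.3190/10⌋ = 8 → I.
Square: lon ⌊2.2368/2⌋ = 1; lat ⌊3.3190/1⌋ = 3.
Subsquare: lon ⌊0.2368/0.0833333⌋ = 2 → c; lat ⌊0.3190/0.0416667⌋ = 7 → h.

II13ch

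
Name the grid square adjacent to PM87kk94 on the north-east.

PM87lk05

Longitude extended square 9; +1 → 10, wraps to 0, carry into subsquare.
Longitude subsquare k = 10; +1 → 11 = l.
Latitude extended square 4; +1 → 5.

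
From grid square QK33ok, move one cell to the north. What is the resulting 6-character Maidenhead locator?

Latitude subsquare k = 10; +1 → 11 = l.
The longitude characters are unchanged.

QK33ol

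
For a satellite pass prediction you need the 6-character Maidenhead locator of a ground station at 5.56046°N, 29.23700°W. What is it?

HJ55jn

Offset from 180°W / 90°S: lon 150.7630°, lat 95.5605°.
Field: 150.7630/20 → 7 → H, 95.5605/10 → 9 → J; chars HJ.
Square: 10.7630/2 → 5, 5.5605/1 → 5; chars 55.
Subsquare: 0.7630/0.0833333 → 9 → j, 0.5605/0.0416667 → 13 → n; chars jn.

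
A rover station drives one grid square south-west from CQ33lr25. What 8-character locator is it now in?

Longitude extended square 2; −1 → 1.
Latitude extended square 5; −1 → 4.

CQ33lr14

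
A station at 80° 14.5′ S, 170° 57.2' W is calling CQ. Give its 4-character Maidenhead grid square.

AA49

Shift to the Maidenhead origin (180°W, 90°S): lon 9.05, lat 9.76.
Field (20°×10°, letters A–R): lon ⌊9.05/20⌋ = 0 → A; lat ⌊9.76/10⌋ = 0 → A.
Square (2°×1°, digits 0–9): lon ⌊9.05/2⌋ = 4; lat ⌊9.76/1⌋ = 9.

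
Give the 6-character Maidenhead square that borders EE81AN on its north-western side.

EE71xo

Longitude subsquare a = 0; −1 → -1, wraps to 23 = x, carry into square.
Longitude square 8; −1 → 7.
Latitude subsquare n = 13; +1 → 14 = o.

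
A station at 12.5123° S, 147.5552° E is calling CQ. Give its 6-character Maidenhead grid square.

QH37sl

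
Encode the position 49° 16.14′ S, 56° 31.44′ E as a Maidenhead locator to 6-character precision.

Offset from 180°W / 90°S: lon 236.5240°, lat 40.7310°.
Field: lon ⌊236.5240/20⌋ = 11 → L; lat ⌊40.7310/10⌋ = 4 → E.
Square: lon ⌊16.5240/2⌋ = 8; lat ⌊0.7310/1⌋ = 0.
Subsquare: lon ⌊0.5240/0.0833333⌋ = 6 → g; lat ⌊0.7310/0.0416667⌋ = 17 → r.

LE80gr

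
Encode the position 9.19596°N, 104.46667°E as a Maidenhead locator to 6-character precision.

OJ29fe

Offset from 180°W / 90°S: lon 284.4667°, lat 99.1960°.
Field: 284.4667/20 → 14 → O, 99.1960/10 → 9 → J; chars OJ.
Square: 4.4667/2 → 2, 9.1960/1 → 9; chars 29.
Subsquare: 0.4667/0.0833333 → 5 → f, 0.1960/0.0416667 → 4 → e; chars fe.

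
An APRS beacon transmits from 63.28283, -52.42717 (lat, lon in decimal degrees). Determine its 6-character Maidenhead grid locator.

GP33sg

Offset from 180°W / 90°S: lon 127.5728°, lat 153.2828°.
Field: lon ⌊127.5728/20⌋ = 6 → G; lat ⌊153.2828/10⌋ = 15 → P.
Square: lon ⌊7.5728/2⌋ = 3; lat ⌊3.2828/1⌋ = 3.
Subsquare: lon ⌊1.5728/0.0833333⌋ = 18 → s; lat ⌊0.2828/0.0416667⌋ = 6 → g.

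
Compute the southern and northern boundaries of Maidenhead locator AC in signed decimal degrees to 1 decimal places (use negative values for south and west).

Field A=0, C=2: +0·20° lon, +2·10° lat → SW at lon -180°, lat -70°.
Cell spans 20° lon × 10° lat.
south -70.0, north -60.0.

-70.0, -60.0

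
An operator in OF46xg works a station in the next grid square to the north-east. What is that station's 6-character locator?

OF56ah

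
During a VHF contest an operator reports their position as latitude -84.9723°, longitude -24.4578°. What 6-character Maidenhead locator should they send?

HA75sa

Add 180° to longitude and 90° to latitude: 155.5422, 5.0277.
Field: lon ⌊155.5422/20⌋ = 7 → H; lat ⌊5.0277/10⌋ = 0 → A.
Square: lon ⌊15.5422/2⌋ = 7; lat ⌊5.0277/1⌋ = 5.
Subsquare: lon ⌊1.5422/0.0833333⌋ = 18 → s; lat ⌊0.0277/0.0416667⌋ = 0 → a.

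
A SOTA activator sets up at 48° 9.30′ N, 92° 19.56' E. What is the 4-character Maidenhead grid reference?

Offset from 180°W / 90°S: lon 272.33°, lat 138.16°.
Field (20°×10°, letters A–R): lon ⌊272.33/20⌋ = 13 → N; lat ⌊138.16/10⌋ = 13 → N.
Square (2°×1°, digits 0–9): lon ⌊12.33/2⌋ = 6; lat ⌊8.16/1⌋ = 8.

NN68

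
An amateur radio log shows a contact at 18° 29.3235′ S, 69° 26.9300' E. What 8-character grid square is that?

Add 180° to longitude and 90° to latitude: 249.44883, 71.51127.
Field: lon ⌊249.44883/20⌋ = 12 → M; lat ⌊71.51127/10⌋ = 7 → H.
Square: lon ⌊9.44883/2⌋ = 4; lat ⌊1.51127/1⌋ = 1.
Subsquare: lon ⌊1.44883/0.0833333⌋ = 17 → r; lat ⌊0.51127/0.0416667⌋ = 12 → m.
Extended square: lon ⌊0.03217/0.00833333⌋ = 3; lat ⌊0.01127/0.00416667⌋ = 2.

MH41rm32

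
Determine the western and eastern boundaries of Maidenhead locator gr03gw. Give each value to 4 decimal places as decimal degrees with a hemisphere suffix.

Field G=6, R=17: +6·20° lon, +17·10° lat → SW at lon -60°, lat 80°.
Square 0, 3: +0·2° lon, +3·1° lat → SW at lon -60°, lat 83°.
Subsquare g=6, w=22: +6·0.0833333° lon, +22·0.0416667° lat → SW at lon -59.5°, lat 83.9167°.
Cell spans 0.0833333° lon × 0.0416667° lat.
west 59.5000° W, east 59.4167° W.

59.5000° W, 59.4167° W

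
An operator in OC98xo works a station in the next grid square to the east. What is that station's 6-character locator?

PC08ao

Longitude subsquare x = 23; +1 → 24, wraps to 0 = a, carry into square.
Longitude square 9; +1 → 10, wraps to 0, carry into field.
Longitude field O = 14; +1 → 15 = P.
The latitude characters are unchanged.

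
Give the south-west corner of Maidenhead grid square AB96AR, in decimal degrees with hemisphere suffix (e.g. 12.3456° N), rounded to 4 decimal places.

Field A=0, B=1: +0·20° lon, +1·10° lat → SW at lon -180°, lat -80°.
Square 9, 6: +9·2° lon, +6·1° lat → SW at lon -162°, lat -74°.
Subsquare a=0, r=17: +0·0.0833333° lon, +17·0.0416667° lat → SW at lon -162°, lat -73.2917°.
latitude 73.2917° S, longitude 162.0000° W.

73.2917° S, 162.0000° W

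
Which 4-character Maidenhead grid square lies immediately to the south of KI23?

KI22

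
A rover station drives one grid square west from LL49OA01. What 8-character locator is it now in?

Longitude extended square 0; −1 → -1, wraps to 9, carry into subsquare.
Longitude subsquare o = 14; −1 → 13 = n.
The latitude characters are unchanged.

LL49na91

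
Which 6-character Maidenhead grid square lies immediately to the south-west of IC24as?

IC14xr

Longitude subsquare a = 0; −1 → -1, wraps to 23 = x, carry into square.
Longitude square 2; −1 → 1.
Latitude subsquare s = 18; −1 → 17 = r.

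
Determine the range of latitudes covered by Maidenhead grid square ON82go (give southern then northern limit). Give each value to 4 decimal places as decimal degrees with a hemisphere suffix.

Field O=14, N=13: +14·20° lon, +13·10° lat → SW at lon 100°, lat 40°.
Square 8, 2: +8·2° lon, +2·1° lat → SW at lon 116°, lat 42°.
Subsquare g=6, o=14: +6·0.0833333° lon, +14·0.0416667° lat → SW at lon 116.5°, lat 42.5833°.
Cell spans 0.0833333° lon × 0.0416667° lat.
south 42.5833° N, north 42.6250° N.

42.5833° N, 42.6250° N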